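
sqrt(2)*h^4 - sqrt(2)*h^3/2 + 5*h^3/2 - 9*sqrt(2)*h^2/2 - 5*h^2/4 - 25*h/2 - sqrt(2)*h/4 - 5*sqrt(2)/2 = (h - 5/2)*(h + 2)*(h + sqrt(2))*(sqrt(2)*h + 1/2)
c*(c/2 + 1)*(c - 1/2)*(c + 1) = c^4/2 + 5*c^3/4 + c^2/4 - c/2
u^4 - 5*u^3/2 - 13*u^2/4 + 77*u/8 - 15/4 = (u - 5/2)*(u - 3/2)*(u - 1/2)*(u + 2)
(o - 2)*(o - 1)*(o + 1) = o^3 - 2*o^2 - o + 2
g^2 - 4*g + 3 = (g - 3)*(g - 1)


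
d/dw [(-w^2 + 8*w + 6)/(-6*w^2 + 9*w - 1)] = (39*w^2 + 74*w - 62)/(36*w^4 - 108*w^3 + 93*w^2 - 18*w + 1)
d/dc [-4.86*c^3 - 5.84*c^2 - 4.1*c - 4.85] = -14.58*c^2 - 11.68*c - 4.1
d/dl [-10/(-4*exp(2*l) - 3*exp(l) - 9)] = (-80*exp(l) - 30)*exp(l)/(4*exp(2*l) + 3*exp(l) + 9)^2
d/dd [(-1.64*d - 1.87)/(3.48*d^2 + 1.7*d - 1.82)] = (5.7072*d^2 + 13.0152*d + 6.1638)/(12.1104*d^4 + 11.832*d^3 - 9.7772*d^2 - 6.188*d + 3.3124)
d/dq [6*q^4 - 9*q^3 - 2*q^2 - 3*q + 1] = 24*q^3 - 27*q^2 - 4*q - 3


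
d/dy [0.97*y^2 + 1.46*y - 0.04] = 1.94*y + 1.46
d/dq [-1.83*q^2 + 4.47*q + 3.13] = 4.47 - 3.66*q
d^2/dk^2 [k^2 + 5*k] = 2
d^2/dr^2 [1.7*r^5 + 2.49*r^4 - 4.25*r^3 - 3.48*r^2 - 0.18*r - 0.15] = 34.0*r^3 + 29.88*r^2 - 25.5*r - 6.96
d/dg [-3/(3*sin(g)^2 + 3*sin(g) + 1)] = 9*(2*sin(g) + 1)*cos(g)/(3*sin(g)^2 + 3*sin(g) + 1)^2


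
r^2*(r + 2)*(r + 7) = r^4 + 9*r^3 + 14*r^2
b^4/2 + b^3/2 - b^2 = b^2*(b/2 + 1)*(b - 1)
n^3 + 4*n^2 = n^2*(n + 4)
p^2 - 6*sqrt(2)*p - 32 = (p - 8*sqrt(2))*(p + 2*sqrt(2))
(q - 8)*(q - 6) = q^2 - 14*q + 48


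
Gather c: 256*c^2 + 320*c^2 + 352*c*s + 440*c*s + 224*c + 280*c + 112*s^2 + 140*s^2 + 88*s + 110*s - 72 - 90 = 576*c^2 + c*(792*s + 504) + 252*s^2 + 198*s - 162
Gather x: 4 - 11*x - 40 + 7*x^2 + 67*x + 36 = 7*x^2 + 56*x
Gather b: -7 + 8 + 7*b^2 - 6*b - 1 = 7*b^2 - 6*b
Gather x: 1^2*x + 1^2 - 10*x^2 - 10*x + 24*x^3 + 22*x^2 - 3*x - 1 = 24*x^3 + 12*x^2 - 12*x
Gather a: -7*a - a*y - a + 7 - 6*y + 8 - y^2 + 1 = a*(-y - 8) - y^2 - 6*y + 16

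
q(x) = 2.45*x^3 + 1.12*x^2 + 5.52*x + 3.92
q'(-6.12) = 267.10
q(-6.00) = -518.08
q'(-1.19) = 13.26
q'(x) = 7.35*x^2 + 2.24*x + 5.52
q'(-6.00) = 256.68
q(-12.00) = -4134.64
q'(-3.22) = 74.51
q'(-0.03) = 5.46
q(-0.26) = 2.52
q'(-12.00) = 1037.04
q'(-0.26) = 5.43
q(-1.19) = -5.19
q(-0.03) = 3.76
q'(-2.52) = 46.55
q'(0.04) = 5.62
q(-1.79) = -16.42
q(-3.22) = -84.04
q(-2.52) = -42.09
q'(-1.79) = 25.06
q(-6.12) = -549.50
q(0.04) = 4.14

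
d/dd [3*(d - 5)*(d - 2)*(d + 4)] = 9*d^2 - 18*d - 54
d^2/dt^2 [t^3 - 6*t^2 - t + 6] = 6*t - 12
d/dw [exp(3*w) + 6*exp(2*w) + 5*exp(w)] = (3*exp(2*w) + 12*exp(w) + 5)*exp(w)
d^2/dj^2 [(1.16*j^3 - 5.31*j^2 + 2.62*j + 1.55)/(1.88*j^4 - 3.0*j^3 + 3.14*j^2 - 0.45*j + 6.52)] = (8.19980800000002*j^9 - 112.605984*j^8 + 249.725664*j^7 - 124.156976*j^6 - 432.5364*j^5 + 2074.710744*j^4 - 2352.692692*j^3 + 1123.067088*j^2 + 142.807068*j - 498.924218)/(6.644672*j^12 - 31.8096*j^11 + 84.054048*j^10 - 138.02904*j^9 + 224.749008*j^8 - 337.46184*j^7 + 464.508428*j^6 - 416.73888*j^5 + 487.331982*j^4 - 437.961285*j^3 + 404.408868*j^2 - 57.38904*j + 277.167808)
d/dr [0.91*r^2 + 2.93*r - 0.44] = 1.82*r + 2.93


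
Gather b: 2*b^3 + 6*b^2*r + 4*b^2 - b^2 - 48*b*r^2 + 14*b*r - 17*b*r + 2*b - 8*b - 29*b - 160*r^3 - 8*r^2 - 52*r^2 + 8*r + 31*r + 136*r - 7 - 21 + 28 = 2*b^3 + b^2*(6*r + 3) + b*(-48*r^2 - 3*r - 35) - 160*r^3 - 60*r^2 + 175*r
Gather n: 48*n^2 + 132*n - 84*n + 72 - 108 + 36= 48*n^2 + 48*n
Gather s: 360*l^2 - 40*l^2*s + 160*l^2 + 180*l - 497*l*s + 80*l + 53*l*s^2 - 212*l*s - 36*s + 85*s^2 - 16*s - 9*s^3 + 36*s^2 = 520*l^2 + 260*l - 9*s^3 + s^2*(53*l + 121) + s*(-40*l^2 - 709*l - 52)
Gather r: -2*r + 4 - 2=2 - 2*r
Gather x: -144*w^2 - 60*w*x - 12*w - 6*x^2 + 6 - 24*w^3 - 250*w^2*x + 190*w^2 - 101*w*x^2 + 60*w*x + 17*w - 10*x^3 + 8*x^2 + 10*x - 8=-24*w^3 + 46*w^2 + 5*w - 10*x^3 + x^2*(2 - 101*w) + x*(10 - 250*w^2) - 2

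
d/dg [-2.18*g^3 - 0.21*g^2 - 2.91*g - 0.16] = -6.54*g^2 - 0.42*g - 2.91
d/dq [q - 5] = 1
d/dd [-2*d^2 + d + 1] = 1 - 4*d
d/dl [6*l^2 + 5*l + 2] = 12*l + 5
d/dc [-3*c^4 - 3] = -12*c^3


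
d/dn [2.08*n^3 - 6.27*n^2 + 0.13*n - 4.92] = 6.24*n^2 - 12.54*n + 0.13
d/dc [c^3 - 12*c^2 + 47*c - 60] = 3*c^2 - 24*c + 47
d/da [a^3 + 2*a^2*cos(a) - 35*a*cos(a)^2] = -2*a^2*sin(a) + 3*a^2 + 35*a*sin(2*a) + 4*a*cos(a) - 35*cos(a)^2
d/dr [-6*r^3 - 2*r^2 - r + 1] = -18*r^2 - 4*r - 1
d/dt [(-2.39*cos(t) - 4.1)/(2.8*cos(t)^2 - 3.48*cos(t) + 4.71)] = (-6.692*cos(t)^2 - 22.96*cos(t) + 25.5249)*sin(t)/(7.84*cos(t)^4 - 19.488*cos(t)^3 + 38.4864*cos(t)^2 - 32.7816*cos(t) + 22.1841)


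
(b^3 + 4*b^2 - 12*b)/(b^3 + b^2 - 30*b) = (b - 2)/(b - 5)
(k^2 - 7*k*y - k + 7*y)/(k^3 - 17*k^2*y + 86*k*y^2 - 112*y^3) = (k - 1)/(k^2 - 10*k*y + 16*y^2)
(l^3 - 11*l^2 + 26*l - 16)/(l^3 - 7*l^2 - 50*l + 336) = (l^2 - 3*l + 2)/(l^2 + l - 42)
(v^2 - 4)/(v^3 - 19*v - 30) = (v - 2)/(v^2 - 2*v - 15)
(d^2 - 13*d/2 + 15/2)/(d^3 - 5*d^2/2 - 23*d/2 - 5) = (2*d - 3)/(2*d^2 + 5*d + 2)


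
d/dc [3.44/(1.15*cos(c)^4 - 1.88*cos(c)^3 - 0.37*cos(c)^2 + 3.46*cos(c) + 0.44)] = (15.824*cos(c)^3 - 19.4016*cos(c)^2 - 2.5456*cos(c) + 11.9024)*sin(c)/(1.15*cos(c)^4 - 1.88*cos(c)^3 - 0.37*cos(c)^2 + 3.46*cos(c) + 0.44)^2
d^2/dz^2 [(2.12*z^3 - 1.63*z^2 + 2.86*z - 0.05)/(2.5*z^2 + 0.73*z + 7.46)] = (1.4210854715202e-14*z^5 - 1.4210854715202e-14*z^4 - 35.1170040000001*z^3 + 249.792576*z^2 + 387.306852*z - 210.762482)/(15.625*z^6 + 13.6875*z^5 + 143.87175*z^4 + 82.076017*z^3 + 429.313302*z^2 + 121.877004*z + 415.160936)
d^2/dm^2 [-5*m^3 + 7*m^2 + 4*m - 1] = 14 - 30*m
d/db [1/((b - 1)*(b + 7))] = 2*(-b - 3)/(b^4 + 12*b^3 + 22*b^2 - 84*b + 49)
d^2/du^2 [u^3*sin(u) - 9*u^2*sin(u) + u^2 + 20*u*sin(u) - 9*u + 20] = -u^3*sin(u) + 9*u^2*sin(u) + 6*u^2*cos(u) - 14*u*sin(u) - 36*u*cos(u) - 18*sin(u) + 40*cos(u) + 2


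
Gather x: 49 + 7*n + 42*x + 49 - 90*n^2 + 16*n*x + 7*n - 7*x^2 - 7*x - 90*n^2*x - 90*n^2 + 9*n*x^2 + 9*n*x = -180*n^2 + 14*n + x^2*(9*n - 7) + x*(-90*n^2 + 25*n + 35) + 98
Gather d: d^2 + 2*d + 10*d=d^2 + 12*d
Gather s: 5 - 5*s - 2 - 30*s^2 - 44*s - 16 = -30*s^2 - 49*s - 13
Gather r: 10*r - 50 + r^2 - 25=r^2 + 10*r - 75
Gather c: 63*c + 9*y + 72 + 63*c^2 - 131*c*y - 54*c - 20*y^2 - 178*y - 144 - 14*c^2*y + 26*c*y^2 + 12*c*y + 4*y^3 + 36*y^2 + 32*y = c^2*(63 - 14*y) + c*(26*y^2 - 119*y + 9) + 4*y^3 + 16*y^2 - 137*y - 72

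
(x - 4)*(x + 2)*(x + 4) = x^3 + 2*x^2 - 16*x - 32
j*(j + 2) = j^2 + 2*j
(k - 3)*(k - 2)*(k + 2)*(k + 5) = k^4 + 2*k^3 - 19*k^2 - 8*k + 60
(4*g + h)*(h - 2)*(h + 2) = 4*g*h^2 - 16*g + h^3 - 4*h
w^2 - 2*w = w*(w - 2)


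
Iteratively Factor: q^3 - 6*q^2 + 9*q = (q - 3)*(q^2 - 3*q) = q*(q - 3)*(q - 3)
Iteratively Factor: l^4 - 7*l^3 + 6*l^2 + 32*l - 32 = (l + 2)*(l^3 - 9*l^2 + 24*l - 16) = (l - 4)*(l + 2)*(l^2 - 5*l + 4) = (l - 4)^2*(l + 2)*(l - 1)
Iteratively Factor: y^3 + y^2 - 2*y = (y - 1)*(y^2 + 2*y) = (y - 1)*(y + 2)*(y)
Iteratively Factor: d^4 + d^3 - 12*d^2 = (d - 3)*(d^3 + 4*d^2) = d*(d - 3)*(d^2 + 4*d) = d*(d - 3)*(d + 4)*(d)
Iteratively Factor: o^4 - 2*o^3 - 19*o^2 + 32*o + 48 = (o - 3)*(o^3 + o^2 - 16*o - 16) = (o - 4)*(o - 3)*(o^2 + 5*o + 4) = (o - 4)*(o - 3)*(o + 1)*(o + 4)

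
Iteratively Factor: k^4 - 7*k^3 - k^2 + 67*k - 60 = (k + 3)*(k^3 - 10*k^2 + 29*k - 20) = (k - 5)*(k + 3)*(k^2 - 5*k + 4) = (k - 5)*(k - 1)*(k + 3)*(k - 4)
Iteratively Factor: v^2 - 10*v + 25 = (v - 5)*(v - 5)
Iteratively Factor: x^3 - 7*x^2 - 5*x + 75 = (x + 3)*(x^2 - 10*x + 25) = (x - 5)*(x + 3)*(x - 5)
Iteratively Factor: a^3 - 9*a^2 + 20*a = (a)*(a^2 - 9*a + 20) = a*(a - 4)*(a - 5)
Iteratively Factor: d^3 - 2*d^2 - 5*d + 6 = (d - 1)*(d^2 - d - 6) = (d - 3)*(d - 1)*(d + 2)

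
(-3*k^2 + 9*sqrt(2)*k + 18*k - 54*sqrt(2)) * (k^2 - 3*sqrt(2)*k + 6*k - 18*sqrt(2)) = -3*k^4 + 18*sqrt(2)*k^3 + 54*k^2 - 648*sqrt(2)*k + 1944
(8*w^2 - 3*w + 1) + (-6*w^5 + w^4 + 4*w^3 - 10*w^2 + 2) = -6*w^5 + w^4 + 4*w^3 - 2*w^2 - 3*w + 3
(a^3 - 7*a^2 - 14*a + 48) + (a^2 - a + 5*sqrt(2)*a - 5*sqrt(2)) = a^3 - 6*a^2 - 15*a + 5*sqrt(2)*a - 5*sqrt(2) + 48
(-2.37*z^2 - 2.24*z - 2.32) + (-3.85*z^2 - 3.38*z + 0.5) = -6.22*z^2 - 5.62*z - 1.82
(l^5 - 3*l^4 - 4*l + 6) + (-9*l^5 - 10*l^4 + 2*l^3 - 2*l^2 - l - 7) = -8*l^5 - 13*l^4 + 2*l^3 - 2*l^2 - 5*l - 1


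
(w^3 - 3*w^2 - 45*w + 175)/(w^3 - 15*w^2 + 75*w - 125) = (w + 7)/(w - 5)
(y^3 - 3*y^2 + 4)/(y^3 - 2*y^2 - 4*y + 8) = (y + 1)/(y + 2)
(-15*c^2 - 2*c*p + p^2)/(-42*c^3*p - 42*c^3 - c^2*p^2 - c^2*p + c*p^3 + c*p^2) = (15*c^2 + 2*c*p - p^2)/(c*(42*c^2*p + 42*c^2 + c*p^2 + c*p - p^3 - p^2))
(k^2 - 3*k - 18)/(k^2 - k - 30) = (k + 3)/(k + 5)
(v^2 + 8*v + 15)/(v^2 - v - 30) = (v + 3)/(v - 6)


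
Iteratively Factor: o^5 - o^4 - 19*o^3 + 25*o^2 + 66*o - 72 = (o + 2)*(o^4 - 3*o^3 - 13*o^2 + 51*o - 36) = (o - 3)*(o + 2)*(o^3 - 13*o + 12) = (o - 3)*(o + 2)*(o + 4)*(o^2 - 4*o + 3) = (o - 3)*(o - 1)*(o + 2)*(o + 4)*(o - 3)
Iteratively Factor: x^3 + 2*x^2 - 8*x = (x + 4)*(x^2 - 2*x) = (x - 2)*(x + 4)*(x)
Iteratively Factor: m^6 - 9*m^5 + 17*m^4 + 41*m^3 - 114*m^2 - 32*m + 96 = (m + 2)*(m^5 - 11*m^4 + 39*m^3 - 37*m^2 - 40*m + 48) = (m - 1)*(m + 2)*(m^4 - 10*m^3 + 29*m^2 - 8*m - 48) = (m - 4)*(m - 1)*(m + 2)*(m^3 - 6*m^2 + 5*m + 12) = (m - 4)*(m - 3)*(m - 1)*(m + 2)*(m^2 - 3*m - 4) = (m - 4)*(m - 3)*(m - 1)*(m + 1)*(m + 2)*(m - 4)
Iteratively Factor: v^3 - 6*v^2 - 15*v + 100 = (v - 5)*(v^2 - v - 20) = (v - 5)^2*(v + 4)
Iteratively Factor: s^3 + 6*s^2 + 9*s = (s + 3)*(s^2 + 3*s) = s*(s + 3)*(s + 3)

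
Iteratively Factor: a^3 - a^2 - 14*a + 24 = (a + 4)*(a^2 - 5*a + 6) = (a - 3)*(a + 4)*(a - 2)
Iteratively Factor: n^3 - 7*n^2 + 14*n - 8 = (n - 1)*(n^2 - 6*n + 8) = (n - 2)*(n - 1)*(n - 4)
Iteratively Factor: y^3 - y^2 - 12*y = (y - 4)*(y^2 + 3*y) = y*(y - 4)*(y + 3)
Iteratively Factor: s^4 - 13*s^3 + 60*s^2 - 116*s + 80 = (s - 2)*(s^3 - 11*s^2 + 38*s - 40) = (s - 4)*(s - 2)*(s^2 - 7*s + 10) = (s - 4)*(s - 2)^2*(s - 5)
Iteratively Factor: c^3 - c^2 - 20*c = (c)*(c^2 - c - 20) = c*(c + 4)*(c - 5)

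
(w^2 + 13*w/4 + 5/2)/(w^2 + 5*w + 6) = (w + 5/4)/(w + 3)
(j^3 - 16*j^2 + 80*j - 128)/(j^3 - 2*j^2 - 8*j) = (j^2 - 12*j + 32)/(j*(j + 2))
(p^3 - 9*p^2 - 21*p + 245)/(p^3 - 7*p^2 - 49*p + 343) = (p + 5)/(p + 7)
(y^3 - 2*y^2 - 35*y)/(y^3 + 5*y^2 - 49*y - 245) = y/(y + 7)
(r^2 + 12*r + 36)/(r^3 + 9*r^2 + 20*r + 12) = (r + 6)/(r^2 + 3*r + 2)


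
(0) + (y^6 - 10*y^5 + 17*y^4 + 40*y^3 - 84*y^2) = y^6 - 10*y^5 + 17*y^4 + 40*y^3 - 84*y^2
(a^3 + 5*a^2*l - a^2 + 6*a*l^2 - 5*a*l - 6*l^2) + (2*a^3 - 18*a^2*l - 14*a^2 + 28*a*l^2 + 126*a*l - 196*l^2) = 3*a^3 - 13*a^2*l - 15*a^2 + 34*a*l^2 + 121*a*l - 202*l^2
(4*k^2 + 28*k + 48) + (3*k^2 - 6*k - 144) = 7*k^2 + 22*k - 96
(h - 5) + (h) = 2*h - 5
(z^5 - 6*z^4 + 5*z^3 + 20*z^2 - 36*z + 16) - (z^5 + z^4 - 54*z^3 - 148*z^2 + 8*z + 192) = -7*z^4 + 59*z^3 + 168*z^2 - 44*z - 176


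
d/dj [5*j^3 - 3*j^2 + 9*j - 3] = 15*j^2 - 6*j + 9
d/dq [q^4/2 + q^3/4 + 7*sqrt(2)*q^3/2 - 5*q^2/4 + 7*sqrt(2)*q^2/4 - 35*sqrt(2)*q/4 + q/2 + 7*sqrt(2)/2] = 2*q^3 + 3*q^2/4 + 21*sqrt(2)*q^2/2 - 5*q/2 + 7*sqrt(2)*q/2 - 35*sqrt(2)/4 + 1/2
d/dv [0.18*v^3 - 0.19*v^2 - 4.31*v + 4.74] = 0.54*v^2 - 0.38*v - 4.31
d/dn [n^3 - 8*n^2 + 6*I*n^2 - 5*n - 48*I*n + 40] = 3*n^2 + n*(-16 + 12*I) - 5 - 48*I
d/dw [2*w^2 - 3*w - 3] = 4*w - 3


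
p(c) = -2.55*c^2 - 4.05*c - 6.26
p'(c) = -5.1*c - 4.05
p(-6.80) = -96.63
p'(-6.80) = 30.63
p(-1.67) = -6.61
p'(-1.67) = 4.47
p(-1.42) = -5.65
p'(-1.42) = 3.19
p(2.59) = -33.86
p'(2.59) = -17.26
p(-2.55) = -12.51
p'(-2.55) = 8.96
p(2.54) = -33.00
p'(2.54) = -17.00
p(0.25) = -7.43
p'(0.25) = -5.32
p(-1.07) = -4.85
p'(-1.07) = 1.41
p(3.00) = -41.36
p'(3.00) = -19.35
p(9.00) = -249.26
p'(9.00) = -49.95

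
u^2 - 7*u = u*(u - 7)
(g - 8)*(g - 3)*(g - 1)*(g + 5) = g^4 - 7*g^3 - 25*g^2 + 151*g - 120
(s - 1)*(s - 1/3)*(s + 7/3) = s^3 + s^2 - 25*s/9 + 7/9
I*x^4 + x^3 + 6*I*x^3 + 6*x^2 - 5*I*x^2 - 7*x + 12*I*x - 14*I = (x + 7)*(x - 2*I)*(x + I)*(I*x - I)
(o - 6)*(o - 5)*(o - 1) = o^3 - 12*o^2 + 41*o - 30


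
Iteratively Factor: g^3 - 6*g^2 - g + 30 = (g - 3)*(g^2 - 3*g - 10) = (g - 5)*(g - 3)*(g + 2)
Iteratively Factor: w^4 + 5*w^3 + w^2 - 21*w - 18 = (w + 3)*(w^3 + 2*w^2 - 5*w - 6) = (w + 1)*(w + 3)*(w^2 + w - 6) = (w + 1)*(w + 3)^2*(w - 2)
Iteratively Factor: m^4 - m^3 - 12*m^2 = (m)*(m^3 - m^2 - 12*m) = m*(m + 3)*(m^2 - 4*m) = m*(m - 4)*(m + 3)*(m)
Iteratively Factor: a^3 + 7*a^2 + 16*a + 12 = (a + 3)*(a^2 + 4*a + 4) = (a + 2)*(a + 3)*(a + 2)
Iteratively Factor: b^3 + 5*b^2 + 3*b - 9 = (b + 3)*(b^2 + 2*b - 3) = (b - 1)*(b + 3)*(b + 3)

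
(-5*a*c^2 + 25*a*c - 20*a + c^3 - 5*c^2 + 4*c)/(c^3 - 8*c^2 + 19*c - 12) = (-5*a + c)/(c - 3)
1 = 1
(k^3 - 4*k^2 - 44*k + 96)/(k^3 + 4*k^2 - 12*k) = (k - 8)/k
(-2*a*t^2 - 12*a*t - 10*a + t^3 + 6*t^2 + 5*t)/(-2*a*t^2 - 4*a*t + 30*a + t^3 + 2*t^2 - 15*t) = (t + 1)/(t - 3)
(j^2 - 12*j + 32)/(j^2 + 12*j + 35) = (j^2 - 12*j + 32)/(j^2 + 12*j + 35)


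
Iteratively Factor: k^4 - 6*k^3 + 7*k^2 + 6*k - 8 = (k - 1)*(k^3 - 5*k^2 + 2*k + 8) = (k - 4)*(k - 1)*(k^2 - k - 2) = (k - 4)*(k - 1)*(k + 1)*(k - 2)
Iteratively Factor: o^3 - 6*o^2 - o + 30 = (o - 5)*(o^2 - o - 6) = (o - 5)*(o - 3)*(o + 2)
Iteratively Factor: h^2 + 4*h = (h + 4)*(h)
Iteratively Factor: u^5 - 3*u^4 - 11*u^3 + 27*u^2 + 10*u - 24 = (u - 1)*(u^4 - 2*u^3 - 13*u^2 + 14*u + 24) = (u - 2)*(u - 1)*(u^3 - 13*u - 12) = (u - 4)*(u - 2)*(u - 1)*(u^2 + 4*u + 3) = (u - 4)*(u - 2)*(u - 1)*(u + 1)*(u + 3)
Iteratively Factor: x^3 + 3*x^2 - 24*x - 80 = (x - 5)*(x^2 + 8*x + 16) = (x - 5)*(x + 4)*(x + 4)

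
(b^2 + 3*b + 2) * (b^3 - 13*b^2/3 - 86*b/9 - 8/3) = b^5 - 4*b^4/3 - 185*b^3/9 - 40*b^2 - 244*b/9 - 16/3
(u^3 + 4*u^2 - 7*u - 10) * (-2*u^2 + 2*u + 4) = -2*u^5 - 6*u^4 + 26*u^3 + 22*u^2 - 48*u - 40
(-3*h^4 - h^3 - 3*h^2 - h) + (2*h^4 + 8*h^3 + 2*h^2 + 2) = -h^4 + 7*h^3 - h^2 - h + 2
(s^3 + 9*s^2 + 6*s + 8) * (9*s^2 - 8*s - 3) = 9*s^5 + 73*s^4 - 21*s^3 - 3*s^2 - 82*s - 24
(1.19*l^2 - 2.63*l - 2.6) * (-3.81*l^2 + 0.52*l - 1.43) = -4.5339*l^4 + 10.6391*l^3 + 6.8367*l^2 + 2.4089*l + 3.718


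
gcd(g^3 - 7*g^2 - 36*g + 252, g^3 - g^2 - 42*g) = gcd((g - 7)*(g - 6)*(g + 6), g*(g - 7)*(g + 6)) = g^2 - g - 42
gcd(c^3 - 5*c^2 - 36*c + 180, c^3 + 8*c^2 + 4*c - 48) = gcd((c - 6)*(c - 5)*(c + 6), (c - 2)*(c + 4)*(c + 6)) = c + 6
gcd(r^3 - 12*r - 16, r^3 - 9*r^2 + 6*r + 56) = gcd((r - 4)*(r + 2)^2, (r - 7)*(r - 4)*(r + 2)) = r^2 - 2*r - 8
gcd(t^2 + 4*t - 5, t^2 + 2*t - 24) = 1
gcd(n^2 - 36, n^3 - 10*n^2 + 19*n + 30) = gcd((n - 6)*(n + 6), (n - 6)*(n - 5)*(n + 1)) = n - 6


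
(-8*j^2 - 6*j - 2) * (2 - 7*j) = 56*j^3 + 26*j^2 + 2*j - 4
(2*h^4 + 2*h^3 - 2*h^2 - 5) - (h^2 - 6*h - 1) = 2*h^4 + 2*h^3 - 3*h^2 + 6*h - 4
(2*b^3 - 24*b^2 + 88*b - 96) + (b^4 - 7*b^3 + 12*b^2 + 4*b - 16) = b^4 - 5*b^3 - 12*b^2 + 92*b - 112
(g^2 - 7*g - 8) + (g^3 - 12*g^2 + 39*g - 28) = g^3 - 11*g^2 + 32*g - 36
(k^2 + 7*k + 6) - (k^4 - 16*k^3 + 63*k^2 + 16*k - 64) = -k^4 + 16*k^3 - 62*k^2 - 9*k + 70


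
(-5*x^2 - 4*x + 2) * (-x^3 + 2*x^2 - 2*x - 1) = 5*x^5 - 6*x^4 + 17*x^2 - 2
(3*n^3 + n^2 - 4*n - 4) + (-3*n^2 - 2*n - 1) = 3*n^3 - 2*n^2 - 6*n - 5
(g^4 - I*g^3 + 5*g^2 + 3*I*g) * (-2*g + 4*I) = -2*g^5 + 6*I*g^4 - 6*g^3 + 14*I*g^2 - 12*g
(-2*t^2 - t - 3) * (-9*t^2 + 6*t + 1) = 18*t^4 - 3*t^3 + 19*t^2 - 19*t - 3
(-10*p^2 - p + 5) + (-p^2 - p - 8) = -11*p^2 - 2*p - 3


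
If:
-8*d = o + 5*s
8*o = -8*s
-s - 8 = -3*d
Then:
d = 8/5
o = 16/5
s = -16/5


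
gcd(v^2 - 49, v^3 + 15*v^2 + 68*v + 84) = v + 7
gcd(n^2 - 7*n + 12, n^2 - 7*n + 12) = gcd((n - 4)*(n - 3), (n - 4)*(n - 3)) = n^2 - 7*n + 12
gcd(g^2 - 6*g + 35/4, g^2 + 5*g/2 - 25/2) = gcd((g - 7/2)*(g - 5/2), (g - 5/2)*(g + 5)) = g - 5/2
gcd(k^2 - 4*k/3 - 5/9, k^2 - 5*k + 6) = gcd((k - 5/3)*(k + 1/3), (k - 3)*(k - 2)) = 1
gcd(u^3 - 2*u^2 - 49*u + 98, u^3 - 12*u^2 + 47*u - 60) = 1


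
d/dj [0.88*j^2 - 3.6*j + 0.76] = 1.76*j - 3.6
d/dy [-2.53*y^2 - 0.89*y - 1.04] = -5.06*y - 0.89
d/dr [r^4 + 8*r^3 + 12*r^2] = 4*r*(r^2 + 6*r + 6)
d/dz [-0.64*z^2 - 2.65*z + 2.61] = -1.28*z - 2.65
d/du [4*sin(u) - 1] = 4*cos(u)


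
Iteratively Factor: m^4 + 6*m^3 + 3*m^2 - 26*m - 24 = (m - 2)*(m^3 + 8*m^2 + 19*m + 12) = (m - 2)*(m + 4)*(m^2 + 4*m + 3) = (m - 2)*(m + 1)*(m + 4)*(m + 3)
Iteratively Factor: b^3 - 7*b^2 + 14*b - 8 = (b - 1)*(b^2 - 6*b + 8) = (b - 2)*(b - 1)*(b - 4)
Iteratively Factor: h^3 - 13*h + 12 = (h - 3)*(h^2 + 3*h - 4) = (h - 3)*(h + 4)*(h - 1)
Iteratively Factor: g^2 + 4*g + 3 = (g + 1)*(g + 3)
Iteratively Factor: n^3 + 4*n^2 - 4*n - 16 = (n - 2)*(n^2 + 6*n + 8) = (n - 2)*(n + 4)*(n + 2)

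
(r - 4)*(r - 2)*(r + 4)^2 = r^4 + 2*r^3 - 24*r^2 - 32*r + 128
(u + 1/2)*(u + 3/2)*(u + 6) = u^3 + 8*u^2 + 51*u/4 + 9/2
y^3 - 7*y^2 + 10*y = y*(y - 5)*(y - 2)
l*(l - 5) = l^2 - 5*l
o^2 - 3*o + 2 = (o - 2)*(o - 1)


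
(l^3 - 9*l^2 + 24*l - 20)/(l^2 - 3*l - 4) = (-l^3 + 9*l^2 - 24*l + 20)/(-l^2 + 3*l + 4)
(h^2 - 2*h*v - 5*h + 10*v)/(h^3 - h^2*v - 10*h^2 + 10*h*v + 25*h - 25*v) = (-h + 2*v)/(-h^2 + h*v + 5*h - 5*v)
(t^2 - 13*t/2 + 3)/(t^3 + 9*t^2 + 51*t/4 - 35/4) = 2*(t - 6)/(2*t^2 + 19*t + 35)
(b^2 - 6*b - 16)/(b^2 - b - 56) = (b + 2)/(b + 7)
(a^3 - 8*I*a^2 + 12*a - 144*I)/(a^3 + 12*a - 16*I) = (a^2 - 12*I*a - 36)/(a^2 - 4*I*a - 4)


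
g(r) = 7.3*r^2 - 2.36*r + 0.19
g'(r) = 14.6*r - 2.36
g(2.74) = 48.53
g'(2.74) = 37.64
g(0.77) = 2.70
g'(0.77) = 8.88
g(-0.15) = 0.71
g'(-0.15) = -4.55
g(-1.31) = 15.81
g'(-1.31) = -21.49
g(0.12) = 0.01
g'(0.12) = -0.61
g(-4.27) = 143.37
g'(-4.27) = -64.70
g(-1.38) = 17.35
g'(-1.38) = -22.51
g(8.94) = 562.53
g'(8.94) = 128.16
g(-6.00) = 277.15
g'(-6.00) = -89.96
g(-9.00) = 612.73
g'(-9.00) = -133.76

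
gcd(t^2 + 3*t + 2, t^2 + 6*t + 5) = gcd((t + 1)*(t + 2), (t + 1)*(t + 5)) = t + 1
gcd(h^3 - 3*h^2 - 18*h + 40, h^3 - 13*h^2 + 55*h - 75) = h - 5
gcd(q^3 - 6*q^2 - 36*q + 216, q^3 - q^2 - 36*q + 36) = q^2 - 36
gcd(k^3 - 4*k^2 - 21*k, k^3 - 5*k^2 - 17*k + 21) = k^2 - 4*k - 21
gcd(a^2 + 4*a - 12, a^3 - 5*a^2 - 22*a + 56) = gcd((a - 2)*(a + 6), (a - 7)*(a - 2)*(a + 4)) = a - 2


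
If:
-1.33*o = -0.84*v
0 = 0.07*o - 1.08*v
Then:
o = 0.00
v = 0.00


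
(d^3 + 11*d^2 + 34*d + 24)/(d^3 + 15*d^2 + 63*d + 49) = (d^2 + 10*d + 24)/(d^2 + 14*d + 49)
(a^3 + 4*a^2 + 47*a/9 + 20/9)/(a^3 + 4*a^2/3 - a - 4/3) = (a + 5/3)/(a - 1)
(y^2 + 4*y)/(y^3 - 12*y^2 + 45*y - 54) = y*(y + 4)/(y^3 - 12*y^2 + 45*y - 54)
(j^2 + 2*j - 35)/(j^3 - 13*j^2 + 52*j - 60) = (j + 7)/(j^2 - 8*j + 12)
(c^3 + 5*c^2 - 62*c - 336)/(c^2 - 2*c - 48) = c + 7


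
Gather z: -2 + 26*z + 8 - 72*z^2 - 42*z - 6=-72*z^2 - 16*z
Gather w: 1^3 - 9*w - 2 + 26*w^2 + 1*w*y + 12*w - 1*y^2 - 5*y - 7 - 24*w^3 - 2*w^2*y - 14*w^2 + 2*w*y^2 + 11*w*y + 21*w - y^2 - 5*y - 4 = -24*w^3 + w^2*(12 - 2*y) + w*(2*y^2 + 12*y + 24) - 2*y^2 - 10*y - 12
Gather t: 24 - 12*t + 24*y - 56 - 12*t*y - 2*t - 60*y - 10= t*(-12*y - 14) - 36*y - 42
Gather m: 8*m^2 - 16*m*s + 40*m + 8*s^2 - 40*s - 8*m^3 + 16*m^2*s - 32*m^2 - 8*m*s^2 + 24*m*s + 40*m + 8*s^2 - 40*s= -8*m^3 + m^2*(16*s - 24) + m*(-8*s^2 + 8*s + 80) + 16*s^2 - 80*s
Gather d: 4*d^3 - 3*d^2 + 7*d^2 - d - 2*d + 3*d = 4*d^3 + 4*d^2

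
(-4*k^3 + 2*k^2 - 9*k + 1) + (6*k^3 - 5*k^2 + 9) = 2*k^3 - 3*k^2 - 9*k + 10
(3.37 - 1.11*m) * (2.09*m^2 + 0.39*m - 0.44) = -2.3199*m^3 + 6.6104*m^2 + 1.8027*m - 1.4828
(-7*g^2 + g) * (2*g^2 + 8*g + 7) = -14*g^4 - 54*g^3 - 41*g^2 + 7*g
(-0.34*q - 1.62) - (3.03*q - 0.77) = -3.37*q - 0.85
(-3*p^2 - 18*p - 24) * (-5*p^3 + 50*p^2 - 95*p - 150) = 15*p^5 - 60*p^4 - 495*p^3 + 960*p^2 + 4980*p + 3600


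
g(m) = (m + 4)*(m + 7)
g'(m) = 2*m + 11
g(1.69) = 49.45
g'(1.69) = 14.38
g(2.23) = 57.50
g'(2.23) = 15.46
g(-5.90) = -2.09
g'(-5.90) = -0.80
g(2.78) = 66.31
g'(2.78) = 16.56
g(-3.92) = 0.25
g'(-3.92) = 3.16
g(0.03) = 28.33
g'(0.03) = 11.06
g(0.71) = 36.31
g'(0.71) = 12.42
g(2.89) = 68.14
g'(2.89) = 16.78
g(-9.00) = 10.00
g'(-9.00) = -7.00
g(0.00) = 28.00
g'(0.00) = 11.00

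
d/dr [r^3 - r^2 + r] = 3*r^2 - 2*r + 1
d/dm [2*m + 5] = 2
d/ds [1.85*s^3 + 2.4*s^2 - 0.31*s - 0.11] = 5.55*s^2 + 4.8*s - 0.31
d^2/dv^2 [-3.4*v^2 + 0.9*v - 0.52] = -6.80000000000000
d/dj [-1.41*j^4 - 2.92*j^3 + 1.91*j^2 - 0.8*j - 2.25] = -5.64*j^3 - 8.76*j^2 + 3.82*j - 0.8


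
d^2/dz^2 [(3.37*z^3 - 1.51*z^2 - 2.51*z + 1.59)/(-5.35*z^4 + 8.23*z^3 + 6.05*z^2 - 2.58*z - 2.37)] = (-192.91565*z^9 + 259.31985*z^8 - 191.27748*z^7 - 1389.336922*z^6 + 2978.926026*z^5 - 879.915792000001*z^4 - 1382.686154*z^3 + 689.066856*z^2 + 65.195298*z - 80.496036)/(153.130375*z^12 - 706.689525*z^11 + 567.61467*z^10 + 1262.403533*z^9 - 1119.968175*z^8 - 1506.625689*z^7 + 677.477584*z^6 + 1023.270624*z^5 - 72.357588*z^4 - 343.467729*z^3 - 54.619731*z^2 + 43.474806*z + 13.312053)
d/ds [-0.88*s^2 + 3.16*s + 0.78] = 3.16 - 1.76*s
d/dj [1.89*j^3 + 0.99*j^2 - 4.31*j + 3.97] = 5.67*j^2 + 1.98*j - 4.31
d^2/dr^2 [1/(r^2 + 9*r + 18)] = 2*(-r^2 - 9*r + (2*r + 9)^2 - 18)/(r^2 + 9*r + 18)^3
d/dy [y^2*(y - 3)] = 3*y*(y - 2)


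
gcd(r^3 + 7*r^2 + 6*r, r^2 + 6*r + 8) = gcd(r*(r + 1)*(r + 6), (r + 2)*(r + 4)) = 1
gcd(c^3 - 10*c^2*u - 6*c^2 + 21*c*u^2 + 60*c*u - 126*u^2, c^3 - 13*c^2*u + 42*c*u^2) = -c + 7*u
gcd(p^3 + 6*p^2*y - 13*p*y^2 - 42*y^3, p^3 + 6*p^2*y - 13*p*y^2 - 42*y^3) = -p^3 - 6*p^2*y + 13*p*y^2 + 42*y^3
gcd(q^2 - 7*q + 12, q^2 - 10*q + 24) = q - 4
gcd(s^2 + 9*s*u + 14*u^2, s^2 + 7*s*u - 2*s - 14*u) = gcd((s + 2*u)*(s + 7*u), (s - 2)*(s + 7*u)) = s + 7*u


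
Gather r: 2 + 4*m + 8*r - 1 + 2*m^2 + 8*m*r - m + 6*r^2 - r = 2*m^2 + 3*m + 6*r^2 + r*(8*m + 7) + 1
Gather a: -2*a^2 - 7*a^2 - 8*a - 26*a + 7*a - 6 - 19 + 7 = -9*a^2 - 27*a - 18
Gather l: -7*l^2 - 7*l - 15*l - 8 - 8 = -7*l^2 - 22*l - 16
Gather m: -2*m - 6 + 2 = -2*m - 4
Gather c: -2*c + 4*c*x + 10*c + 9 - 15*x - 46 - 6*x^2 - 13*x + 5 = c*(4*x + 8) - 6*x^2 - 28*x - 32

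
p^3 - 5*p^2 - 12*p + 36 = (p - 6)*(p - 2)*(p + 3)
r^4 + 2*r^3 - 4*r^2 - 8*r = r*(r - 2)*(r + 2)^2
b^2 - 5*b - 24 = (b - 8)*(b + 3)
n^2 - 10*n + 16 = (n - 8)*(n - 2)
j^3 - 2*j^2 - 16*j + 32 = (j - 4)*(j - 2)*(j + 4)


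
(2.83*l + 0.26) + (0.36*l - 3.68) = 3.19*l - 3.42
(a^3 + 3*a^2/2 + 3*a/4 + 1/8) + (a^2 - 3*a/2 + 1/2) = a^3 + 5*a^2/2 - 3*a/4 + 5/8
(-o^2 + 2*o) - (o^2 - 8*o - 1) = -2*o^2 + 10*o + 1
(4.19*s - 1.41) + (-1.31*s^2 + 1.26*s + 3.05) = -1.31*s^2 + 5.45*s + 1.64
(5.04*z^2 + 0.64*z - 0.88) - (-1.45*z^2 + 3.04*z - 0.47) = 6.49*z^2 - 2.4*z - 0.41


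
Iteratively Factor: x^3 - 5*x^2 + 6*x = (x - 3)*(x^2 - 2*x) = x*(x - 3)*(x - 2)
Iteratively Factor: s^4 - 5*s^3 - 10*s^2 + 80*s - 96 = (s + 4)*(s^3 - 9*s^2 + 26*s - 24) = (s - 2)*(s + 4)*(s^2 - 7*s + 12) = (s - 4)*(s - 2)*(s + 4)*(s - 3)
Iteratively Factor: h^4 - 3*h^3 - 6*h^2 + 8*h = (h - 4)*(h^3 + h^2 - 2*h) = h*(h - 4)*(h^2 + h - 2) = h*(h - 4)*(h + 2)*(h - 1)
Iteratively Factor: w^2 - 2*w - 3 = (w - 3)*(w + 1)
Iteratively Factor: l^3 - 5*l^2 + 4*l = (l - 4)*(l^2 - l) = l*(l - 4)*(l - 1)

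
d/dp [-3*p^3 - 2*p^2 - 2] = p*(-9*p - 4)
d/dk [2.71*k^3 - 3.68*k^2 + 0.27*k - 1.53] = 8.13*k^2 - 7.36*k + 0.27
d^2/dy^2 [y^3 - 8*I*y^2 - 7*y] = 6*y - 16*I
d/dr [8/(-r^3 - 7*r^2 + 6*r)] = 8*(3*r^2 + 14*r - 6)/(r^2*(r^2 + 7*r - 6)^2)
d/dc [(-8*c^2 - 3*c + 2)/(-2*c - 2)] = (8*c^2 + 16*c + 5)/(2*(c^2 + 2*c + 1))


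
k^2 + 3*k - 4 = (k - 1)*(k + 4)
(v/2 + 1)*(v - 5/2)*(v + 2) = v^3/2 + 3*v^2/4 - 3*v - 5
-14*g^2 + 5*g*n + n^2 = (-2*g + n)*(7*g + n)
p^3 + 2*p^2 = p^2*(p + 2)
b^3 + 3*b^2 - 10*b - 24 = (b - 3)*(b + 2)*(b + 4)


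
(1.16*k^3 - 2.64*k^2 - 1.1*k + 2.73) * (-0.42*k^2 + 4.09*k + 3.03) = -0.4872*k^5 + 5.8532*k^4 - 6.8208*k^3 - 13.6448*k^2 + 7.8327*k + 8.2719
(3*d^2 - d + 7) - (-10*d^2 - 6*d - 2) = 13*d^2 + 5*d + 9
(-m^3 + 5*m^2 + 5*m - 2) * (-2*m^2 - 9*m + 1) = 2*m^5 - m^4 - 56*m^3 - 36*m^2 + 23*m - 2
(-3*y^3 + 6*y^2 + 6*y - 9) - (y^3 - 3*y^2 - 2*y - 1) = -4*y^3 + 9*y^2 + 8*y - 8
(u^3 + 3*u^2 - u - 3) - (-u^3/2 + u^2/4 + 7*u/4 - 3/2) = 3*u^3/2 + 11*u^2/4 - 11*u/4 - 3/2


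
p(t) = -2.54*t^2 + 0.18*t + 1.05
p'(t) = 0.18 - 5.08*t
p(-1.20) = -2.82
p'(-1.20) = 6.28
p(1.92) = -7.97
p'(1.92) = -9.57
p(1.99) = -8.65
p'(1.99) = -9.93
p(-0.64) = -0.11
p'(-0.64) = 3.43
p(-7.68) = -150.15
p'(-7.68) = 39.19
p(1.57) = -4.93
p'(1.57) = -7.80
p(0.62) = 0.19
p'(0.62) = -2.97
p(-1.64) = -6.08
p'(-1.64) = 8.51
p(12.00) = -362.55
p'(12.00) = -60.78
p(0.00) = 1.05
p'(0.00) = 0.18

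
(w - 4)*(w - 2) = w^2 - 6*w + 8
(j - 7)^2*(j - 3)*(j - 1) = j^4 - 18*j^3 + 108*j^2 - 238*j + 147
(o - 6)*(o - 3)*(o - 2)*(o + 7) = o^4 - 4*o^3 - 41*o^2 + 216*o - 252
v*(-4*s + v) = -4*s*v + v^2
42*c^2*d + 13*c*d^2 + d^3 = d*(6*c + d)*(7*c + d)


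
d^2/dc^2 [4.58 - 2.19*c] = 0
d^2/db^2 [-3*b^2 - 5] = -6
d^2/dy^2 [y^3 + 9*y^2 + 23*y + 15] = 6*y + 18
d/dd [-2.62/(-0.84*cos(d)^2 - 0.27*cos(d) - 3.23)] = (4.4016*cos(d) + 0.7074)*sin(d)/(0.84*cos(d)^2 + 0.27*cos(d) + 3.23)^2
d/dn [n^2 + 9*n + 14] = 2*n + 9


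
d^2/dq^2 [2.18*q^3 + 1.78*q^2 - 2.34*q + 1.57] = 13.08*q + 3.56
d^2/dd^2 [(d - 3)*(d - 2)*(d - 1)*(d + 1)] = 12*d^2 - 30*d + 10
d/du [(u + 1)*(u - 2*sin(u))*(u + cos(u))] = -(u + 1)*(u - 2*sin(u))*(sin(u) - 1) - (u + 1)*(u + cos(u))*(2*cos(u) - 1) + (u - 2*sin(u))*(u + cos(u))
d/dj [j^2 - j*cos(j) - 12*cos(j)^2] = j*sin(j) + 2*j + 12*sin(2*j) - cos(j)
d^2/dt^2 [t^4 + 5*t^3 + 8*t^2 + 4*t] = 12*t^2 + 30*t + 16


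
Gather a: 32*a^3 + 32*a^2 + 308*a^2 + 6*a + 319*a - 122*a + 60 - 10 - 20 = 32*a^3 + 340*a^2 + 203*a + 30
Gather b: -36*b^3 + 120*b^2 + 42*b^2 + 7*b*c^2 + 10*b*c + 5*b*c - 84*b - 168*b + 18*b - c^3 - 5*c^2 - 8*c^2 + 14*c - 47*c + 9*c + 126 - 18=-36*b^3 + 162*b^2 + b*(7*c^2 + 15*c - 234) - c^3 - 13*c^2 - 24*c + 108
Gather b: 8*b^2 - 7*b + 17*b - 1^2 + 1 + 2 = 8*b^2 + 10*b + 2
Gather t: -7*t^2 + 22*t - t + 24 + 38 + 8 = -7*t^2 + 21*t + 70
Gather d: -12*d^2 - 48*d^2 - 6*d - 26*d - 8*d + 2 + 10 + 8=-60*d^2 - 40*d + 20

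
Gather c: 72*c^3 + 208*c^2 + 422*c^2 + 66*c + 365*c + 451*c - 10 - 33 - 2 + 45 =72*c^3 + 630*c^2 + 882*c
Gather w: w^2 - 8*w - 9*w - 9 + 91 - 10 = w^2 - 17*w + 72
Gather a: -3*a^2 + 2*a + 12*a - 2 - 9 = -3*a^2 + 14*a - 11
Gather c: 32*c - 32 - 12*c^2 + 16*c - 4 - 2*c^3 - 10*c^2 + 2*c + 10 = -2*c^3 - 22*c^2 + 50*c - 26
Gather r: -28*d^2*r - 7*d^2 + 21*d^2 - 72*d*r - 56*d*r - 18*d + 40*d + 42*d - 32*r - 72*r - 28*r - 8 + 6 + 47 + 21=14*d^2 + 64*d + r*(-28*d^2 - 128*d - 132) + 66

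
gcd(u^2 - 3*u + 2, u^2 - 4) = u - 2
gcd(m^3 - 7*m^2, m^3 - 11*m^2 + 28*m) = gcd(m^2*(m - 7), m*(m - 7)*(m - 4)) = m^2 - 7*m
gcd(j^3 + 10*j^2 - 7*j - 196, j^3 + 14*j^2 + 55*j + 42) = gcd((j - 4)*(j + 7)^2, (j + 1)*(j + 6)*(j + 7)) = j + 7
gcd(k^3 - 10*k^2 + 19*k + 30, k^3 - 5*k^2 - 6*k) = k^2 - 5*k - 6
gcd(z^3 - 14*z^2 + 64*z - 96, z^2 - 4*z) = z - 4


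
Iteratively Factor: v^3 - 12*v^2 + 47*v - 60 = (v - 5)*(v^2 - 7*v + 12) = (v - 5)*(v - 4)*(v - 3)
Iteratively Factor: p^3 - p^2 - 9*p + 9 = (p + 3)*(p^2 - 4*p + 3) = (p - 1)*(p + 3)*(p - 3)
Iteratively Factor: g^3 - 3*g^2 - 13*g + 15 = (g + 3)*(g^2 - 6*g + 5) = (g - 5)*(g + 3)*(g - 1)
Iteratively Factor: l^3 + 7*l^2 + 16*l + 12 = (l + 2)*(l^2 + 5*l + 6) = (l + 2)^2*(l + 3)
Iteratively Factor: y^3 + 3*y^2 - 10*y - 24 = (y + 2)*(y^2 + y - 12) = (y - 3)*(y + 2)*(y + 4)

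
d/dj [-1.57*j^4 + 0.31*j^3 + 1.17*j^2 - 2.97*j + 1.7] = -6.28*j^3 + 0.93*j^2 + 2.34*j - 2.97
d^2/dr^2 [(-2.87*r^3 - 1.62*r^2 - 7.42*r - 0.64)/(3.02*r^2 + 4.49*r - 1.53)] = (5.6843418860808e-14*r^4 - 233.654202*r^3 + 38.3616660000001*r^2 - 298.089042*r - 141.25016)/(27.543608*r^6 + 122.851788*r^5 + 140.78787*r^4 - 33.960115*r^3 - 71.326305*r^2 + 31.531923*r - 3.581577)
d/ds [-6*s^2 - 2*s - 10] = -12*s - 2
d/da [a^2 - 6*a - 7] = 2*a - 6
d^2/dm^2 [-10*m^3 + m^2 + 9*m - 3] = 2 - 60*m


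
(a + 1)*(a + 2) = a^2 + 3*a + 2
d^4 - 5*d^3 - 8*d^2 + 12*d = d*(d - 6)*(d - 1)*(d + 2)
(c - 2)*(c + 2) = c^2 - 4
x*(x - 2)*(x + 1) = x^3 - x^2 - 2*x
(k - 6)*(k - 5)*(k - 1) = k^3 - 12*k^2 + 41*k - 30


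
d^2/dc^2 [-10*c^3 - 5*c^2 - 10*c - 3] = -60*c - 10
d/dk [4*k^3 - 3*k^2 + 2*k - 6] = 12*k^2 - 6*k + 2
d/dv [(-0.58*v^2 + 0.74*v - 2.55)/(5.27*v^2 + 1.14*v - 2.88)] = (-4.561*v^2 + 30.2178*v + 0.7758)/(27.7729*v^4 + 12.0156*v^3 - 29.0556*v^2 - 6.5664*v + 8.2944)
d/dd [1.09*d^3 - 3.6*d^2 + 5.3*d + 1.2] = 3.27*d^2 - 7.2*d + 5.3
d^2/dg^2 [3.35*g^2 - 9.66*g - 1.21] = 6.70000000000000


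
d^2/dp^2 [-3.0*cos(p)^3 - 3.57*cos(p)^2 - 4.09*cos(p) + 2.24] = 6.34*cos(p) + 7.14*cos(2*p) + 6.75*cos(3*p)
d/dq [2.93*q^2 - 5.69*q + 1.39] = 5.86*q - 5.69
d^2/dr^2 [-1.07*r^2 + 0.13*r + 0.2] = -2.14000000000000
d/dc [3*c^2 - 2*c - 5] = 6*c - 2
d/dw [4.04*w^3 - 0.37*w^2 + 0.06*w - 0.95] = 12.12*w^2 - 0.74*w + 0.06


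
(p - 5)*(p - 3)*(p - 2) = p^3 - 10*p^2 + 31*p - 30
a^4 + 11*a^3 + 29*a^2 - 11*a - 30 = (a - 1)*(a + 1)*(a + 5)*(a + 6)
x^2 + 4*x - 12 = (x - 2)*(x + 6)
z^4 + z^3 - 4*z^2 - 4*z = z*(z - 2)*(z + 1)*(z + 2)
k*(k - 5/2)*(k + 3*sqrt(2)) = k^3 - 5*k^2/2 + 3*sqrt(2)*k^2 - 15*sqrt(2)*k/2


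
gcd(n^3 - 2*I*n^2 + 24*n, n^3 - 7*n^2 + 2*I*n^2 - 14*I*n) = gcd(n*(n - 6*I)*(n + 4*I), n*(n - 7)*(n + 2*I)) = n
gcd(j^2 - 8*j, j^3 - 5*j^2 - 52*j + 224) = j - 8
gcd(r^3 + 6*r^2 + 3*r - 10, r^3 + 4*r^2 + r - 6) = r^2 + r - 2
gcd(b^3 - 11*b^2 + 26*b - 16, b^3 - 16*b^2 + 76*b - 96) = b^2 - 10*b + 16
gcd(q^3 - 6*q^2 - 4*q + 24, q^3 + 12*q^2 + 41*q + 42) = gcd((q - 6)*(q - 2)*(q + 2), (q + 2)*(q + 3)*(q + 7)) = q + 2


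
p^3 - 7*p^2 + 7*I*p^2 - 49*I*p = p*(p - 7)*(p + 7*I)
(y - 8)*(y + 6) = y^2 - 2*y - 48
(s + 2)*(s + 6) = s^2 + 8*s + 12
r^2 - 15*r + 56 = (r - 8)*(r - 7)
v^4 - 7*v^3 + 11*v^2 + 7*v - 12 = (v - 4)*(v - 3)*(v - 1)*(v + 1)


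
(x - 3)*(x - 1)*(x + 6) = x^3 + 2*x^2 - 21*x + 18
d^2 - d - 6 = (d - 3)*(d + 2)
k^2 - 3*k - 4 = (k - 4)*(k + 1)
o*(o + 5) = o^2 + 5*o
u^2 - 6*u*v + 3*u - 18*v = (u + 3)*(u - 6*v)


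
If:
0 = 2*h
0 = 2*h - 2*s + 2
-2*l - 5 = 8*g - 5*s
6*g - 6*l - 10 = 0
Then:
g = 1/3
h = 0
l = -4/3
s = 1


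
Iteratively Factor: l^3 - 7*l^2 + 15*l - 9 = (l - 1)*(l^2 - 6*l + 9) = (l - 3)*(l - 1)*(l - 3)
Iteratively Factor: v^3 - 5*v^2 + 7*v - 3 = (v - 1)*(v^2 - 4*v + 3) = (v - 1)^2*(v - 3)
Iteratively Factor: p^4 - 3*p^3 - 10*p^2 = (p - 5)*(p^3 + 2*p^2) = (p - 5)*(p + 2)*(p^2) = p*(p - 5)*(p + 2)*(p)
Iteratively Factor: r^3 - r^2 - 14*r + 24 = (r + 4)*(r^2 - 5*r + 6) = (r - 3)*(r + 4)*(r - 2)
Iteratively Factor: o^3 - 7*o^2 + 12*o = (o)*(o^2 - 7*o + 12) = o*(o - 4)*(o - 3)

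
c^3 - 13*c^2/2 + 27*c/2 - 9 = (c - 3)*(c - 2)*(c - 3/2)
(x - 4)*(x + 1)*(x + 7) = x^3 + 4*x^2 - 25*x - 28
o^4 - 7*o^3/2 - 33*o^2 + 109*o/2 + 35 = (o - 7)*(o - 2)*(o + 1/2)*(o + 5)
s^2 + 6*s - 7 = (s - 1)*(s + 7)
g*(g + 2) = g^2 + 2*g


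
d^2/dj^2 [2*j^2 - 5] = 4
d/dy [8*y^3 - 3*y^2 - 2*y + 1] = 24*y^2 - 6*y - 2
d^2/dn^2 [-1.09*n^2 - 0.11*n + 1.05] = -2.18000000000000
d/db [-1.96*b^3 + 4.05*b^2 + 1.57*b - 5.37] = -5.88*b^2 + 8.1*b + 1.57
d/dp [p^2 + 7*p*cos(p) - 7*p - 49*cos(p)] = -7*p*sin(p) + 2*p + 49*sin(p) + 7*cos(p) - 7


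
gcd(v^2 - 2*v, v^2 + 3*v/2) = v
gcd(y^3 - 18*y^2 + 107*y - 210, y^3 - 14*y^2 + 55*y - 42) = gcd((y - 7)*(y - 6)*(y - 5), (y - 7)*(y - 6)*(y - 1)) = y^2 - 13*y + 42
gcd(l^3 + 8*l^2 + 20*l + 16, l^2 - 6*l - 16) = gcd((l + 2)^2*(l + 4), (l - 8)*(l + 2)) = l + 2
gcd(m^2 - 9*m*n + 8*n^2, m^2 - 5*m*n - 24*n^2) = m - 8*n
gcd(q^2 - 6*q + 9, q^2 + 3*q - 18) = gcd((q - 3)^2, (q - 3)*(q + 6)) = q - 3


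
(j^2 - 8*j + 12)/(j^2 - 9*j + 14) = (j - 6)/(j - 7)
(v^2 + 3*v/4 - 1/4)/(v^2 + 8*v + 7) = (v - 1/4)/(v + 7)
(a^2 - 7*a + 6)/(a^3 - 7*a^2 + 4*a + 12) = (a - 1)/(a^2 - a - 2)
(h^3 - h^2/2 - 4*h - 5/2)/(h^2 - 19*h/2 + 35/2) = (h^2 + 2*h + 1)/(h - 7)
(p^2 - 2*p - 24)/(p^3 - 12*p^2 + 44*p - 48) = (p + 4)/(p^2 - 6*p + 8)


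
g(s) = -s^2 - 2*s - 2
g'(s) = -2*s - 2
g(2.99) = -16.92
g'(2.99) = -7.98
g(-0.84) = -1.03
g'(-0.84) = -0.32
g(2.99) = -16.92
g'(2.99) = -7.98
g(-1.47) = -1.22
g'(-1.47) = 0.94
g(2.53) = -13.46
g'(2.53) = -7.06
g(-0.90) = -1.01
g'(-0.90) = -0.20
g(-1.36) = -1.13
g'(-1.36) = 0.72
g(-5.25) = -19.06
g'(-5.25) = 8.50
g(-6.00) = -26.00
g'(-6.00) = 10.00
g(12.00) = -170.00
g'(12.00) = -26.00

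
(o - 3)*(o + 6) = o^2 + 3*o - 18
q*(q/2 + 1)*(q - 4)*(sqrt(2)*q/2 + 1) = sqrt(2)*q^4/4 - sqrt(2)*q^3/2 + q^3/2 - 2*sqrt(2)*q^2 - q^2 - 4*q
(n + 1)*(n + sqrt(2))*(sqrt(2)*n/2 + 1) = sqrt(2)*n^3/2 + sqrt(2)*n^2/2 + 2*n^2 + sqrt(2)*n + 2*n + sqrt(2)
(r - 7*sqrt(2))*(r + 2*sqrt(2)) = r^2 - 5*sqrt(2)*r - 28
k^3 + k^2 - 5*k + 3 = (k - 1)^2*(k + 3)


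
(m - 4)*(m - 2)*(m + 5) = m^3 - m^2 - 22*m + 40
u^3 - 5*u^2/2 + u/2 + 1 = (u - 2)*(u - 1)*(u + 1/2)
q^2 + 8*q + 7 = (q + 1)*(q + 7)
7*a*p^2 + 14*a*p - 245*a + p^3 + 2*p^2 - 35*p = (7*a + p)*(p - 5)*(p + 7)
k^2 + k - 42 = (k - 6)*(k + 7)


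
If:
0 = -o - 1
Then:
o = -1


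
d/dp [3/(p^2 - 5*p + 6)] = 3*(5 - 2*p)/(p^2 - 5*p + 6)^2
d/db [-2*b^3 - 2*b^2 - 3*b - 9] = -6*b^2 - 4*b - 3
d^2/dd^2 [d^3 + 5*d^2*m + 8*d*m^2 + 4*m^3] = 6*d + 10*m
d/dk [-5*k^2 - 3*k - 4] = -10*k - 3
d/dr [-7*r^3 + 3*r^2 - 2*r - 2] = -21*r^2 + 6*r - 2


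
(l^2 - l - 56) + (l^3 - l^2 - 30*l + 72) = l^3 - 31*l + 16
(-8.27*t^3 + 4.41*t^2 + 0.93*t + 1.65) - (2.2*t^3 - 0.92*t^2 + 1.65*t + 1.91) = -10.47*t^3 + 5.33*t^2 - 0.72*t - 0.26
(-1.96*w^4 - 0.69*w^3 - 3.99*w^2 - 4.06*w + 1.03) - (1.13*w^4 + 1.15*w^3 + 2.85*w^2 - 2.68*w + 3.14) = -3.09*w^4 - 1.84*w^3 - 6.84*w^2 - 1.38*w - 2.11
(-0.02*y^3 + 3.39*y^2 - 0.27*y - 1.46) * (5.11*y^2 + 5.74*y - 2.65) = -0.1022*y^5 + 17.2081*y^4 + 18.1319*y^3 - 17.9939*y^2 - 7.6649*y + 3.869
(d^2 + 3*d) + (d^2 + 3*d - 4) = 2*d^2 + 6*d - 4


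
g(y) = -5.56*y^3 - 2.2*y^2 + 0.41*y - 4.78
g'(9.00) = -1390.27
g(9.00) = -4232.53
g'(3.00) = -162.91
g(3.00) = -173.47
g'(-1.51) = -30.98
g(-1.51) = 8.73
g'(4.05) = -291.00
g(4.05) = -408.56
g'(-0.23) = 0.54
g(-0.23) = -4.92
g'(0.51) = -6.17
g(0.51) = -5.88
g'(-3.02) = -138.43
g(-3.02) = 127.06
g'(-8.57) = -1186.94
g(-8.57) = 3329.72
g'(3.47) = -215.70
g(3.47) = -262.15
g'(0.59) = -7.99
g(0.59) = -6.45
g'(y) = -16.68*y^2 - 4.4*y + 0.41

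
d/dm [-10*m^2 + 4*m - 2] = 4 - 20*m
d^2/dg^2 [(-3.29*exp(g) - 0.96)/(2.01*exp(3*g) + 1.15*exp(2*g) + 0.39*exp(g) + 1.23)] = (-53.167716*exp(6*g) - 57.720969*exp(5*g) - 18.444341*exp(4*g) + 100.632348*exp(3*g) + 47.991222*exp(2*g) + 6.863877*exp(g) - 4.516929)*exp(g)/(8.120601*exp(9*g) + 13.938345*exp(8*g) + 12.701592*exp(7*g) + 21.837754*exp(6*g) + 19.523358*exp(5*g) + 11.189952*exp(4*g) + 12.492036*exp(3*g) + 5.780754*exp(2*g) + 1.770093*exp(g) + 1.860867)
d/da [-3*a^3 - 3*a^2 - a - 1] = -9*a^2 - 6*a - 1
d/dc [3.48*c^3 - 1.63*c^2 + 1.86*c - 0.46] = 10.44*c^2 - 3.26*c + 1.86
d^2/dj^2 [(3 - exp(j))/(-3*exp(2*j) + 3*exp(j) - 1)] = (9*exp(4*j) - 99*exp(3*j) + 63*exp(2*j) + 12*exp(j) - 8)*exp(j)/(27*exp(6*j) - 81*exp(5*j) + 108*exp(4*j) - 81*exp(3*j) + 36*exp(2*j) - 9*exp(j) + 1)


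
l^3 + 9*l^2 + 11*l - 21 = (l - 1)*(l + 3)*(l + 7)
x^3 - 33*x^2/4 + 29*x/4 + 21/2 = (x - 7)*(x - 2)*(x + 3/4)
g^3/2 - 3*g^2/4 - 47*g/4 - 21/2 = (g/2 + 1/2)*(g - 6)*(g + 7/2)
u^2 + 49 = (u - 7*I)*(u + 7*I)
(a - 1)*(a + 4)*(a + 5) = a^3 + 8*a^2 + 11*a - 20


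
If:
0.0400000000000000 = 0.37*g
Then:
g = 0.11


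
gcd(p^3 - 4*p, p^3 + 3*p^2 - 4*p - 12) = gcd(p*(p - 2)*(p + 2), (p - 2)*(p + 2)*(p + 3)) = p^2 - 4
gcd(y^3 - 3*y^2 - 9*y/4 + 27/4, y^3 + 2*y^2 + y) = 1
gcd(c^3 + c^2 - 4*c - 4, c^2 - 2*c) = c - 2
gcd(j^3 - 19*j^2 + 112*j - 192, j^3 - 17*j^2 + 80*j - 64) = j^2 - 16*j + 64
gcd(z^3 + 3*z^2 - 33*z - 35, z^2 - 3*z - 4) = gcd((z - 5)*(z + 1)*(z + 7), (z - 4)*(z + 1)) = z + 1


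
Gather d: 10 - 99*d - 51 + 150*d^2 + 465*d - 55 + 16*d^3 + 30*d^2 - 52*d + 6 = 16*d^3 + 180*d^2 + 314*d - 90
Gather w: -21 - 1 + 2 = -20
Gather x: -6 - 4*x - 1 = -4*x - 7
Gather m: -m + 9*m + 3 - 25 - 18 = 8*m - 40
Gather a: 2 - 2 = 0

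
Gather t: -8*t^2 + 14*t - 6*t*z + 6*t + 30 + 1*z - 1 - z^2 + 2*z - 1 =-8*t^2 + t*(20 - 6*z) - z^2 + 3*z + 28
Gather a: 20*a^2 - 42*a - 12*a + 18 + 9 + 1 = 20*a^2 - 54*a + 28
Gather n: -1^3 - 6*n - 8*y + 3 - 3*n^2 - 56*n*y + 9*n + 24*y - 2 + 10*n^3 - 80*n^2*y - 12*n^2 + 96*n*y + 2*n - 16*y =10*n^3 + n^2*(-80*y - 15) + n*(40*y + 5)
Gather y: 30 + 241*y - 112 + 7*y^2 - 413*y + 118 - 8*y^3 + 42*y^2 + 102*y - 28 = -8*y^3 + 49*y^2 - 70*y + 8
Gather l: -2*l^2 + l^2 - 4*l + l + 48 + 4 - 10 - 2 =-l^2 - 3*l + 40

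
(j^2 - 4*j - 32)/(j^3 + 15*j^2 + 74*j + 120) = (j - 8)/(j^2 + 11*j + 30)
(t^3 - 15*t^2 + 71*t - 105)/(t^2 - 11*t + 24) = (t^2 - 12*t + 35)/(t - 8)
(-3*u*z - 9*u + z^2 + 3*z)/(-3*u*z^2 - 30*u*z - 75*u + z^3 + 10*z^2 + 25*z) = (z + 3)/(z^2 + 10*z + 25)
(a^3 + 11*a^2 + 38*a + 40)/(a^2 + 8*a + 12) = (a^2 + 9*a + 20)/(a + 6)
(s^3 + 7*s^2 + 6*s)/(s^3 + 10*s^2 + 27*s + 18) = s/(s + 3)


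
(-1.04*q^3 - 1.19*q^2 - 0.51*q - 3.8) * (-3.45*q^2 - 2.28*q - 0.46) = 3.588*q^5 + 6.4767*q^4 + 4.9511*q^3 + 14.8202*q^2 + 8.8986*q + 1.748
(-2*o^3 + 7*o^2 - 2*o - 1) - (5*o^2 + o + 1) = -2*o^3 + 2*o^2 - 3*o - 2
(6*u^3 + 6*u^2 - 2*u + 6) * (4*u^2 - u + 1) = 24*u^5 + 18*u^4 - 8*u^3 + 32*u^2 - 8*u + 6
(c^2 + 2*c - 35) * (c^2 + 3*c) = c^4 + 5*c^3 - 29*c^2 - 105*c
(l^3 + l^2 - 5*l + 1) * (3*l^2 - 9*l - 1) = 3*l^5 - 6*l^4 - 25*l^3 + 47*l^2 - 4*l - 1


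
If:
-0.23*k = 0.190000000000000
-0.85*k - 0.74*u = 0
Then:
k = -0.83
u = 0.95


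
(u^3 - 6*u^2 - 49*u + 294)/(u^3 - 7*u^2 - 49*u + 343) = (u - 6)/(u - 7)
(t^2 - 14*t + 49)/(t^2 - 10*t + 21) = (t - 7)/(t - 3)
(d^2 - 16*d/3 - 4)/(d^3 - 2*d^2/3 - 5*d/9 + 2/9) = 3*(d - 6)/(3*d^2 - 4*d + 1)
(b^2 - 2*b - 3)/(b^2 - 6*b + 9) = (b + 1)/(b - 3)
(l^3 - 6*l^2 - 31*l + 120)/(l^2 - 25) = (l^2 - 11*l + 24)/(l - 5)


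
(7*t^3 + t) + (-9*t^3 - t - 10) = -2*t^3 - 10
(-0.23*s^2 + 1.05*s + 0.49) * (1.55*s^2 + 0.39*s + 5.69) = -0.3565*s^4 + 1.5378*s^3 - 0.1397*s^2 + 6.1656*s + 2.7881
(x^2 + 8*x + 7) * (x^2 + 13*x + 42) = x^4 + 21*x^3 + 153*x^2 + 427*x + 294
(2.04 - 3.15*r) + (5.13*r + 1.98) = 1.98*r + 4.02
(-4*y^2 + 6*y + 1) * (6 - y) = 4*y^3 - 30*y^2 + 35*y + 6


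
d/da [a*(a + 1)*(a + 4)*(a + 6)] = 4*a^3 + 33*a^2 + 68*a + 24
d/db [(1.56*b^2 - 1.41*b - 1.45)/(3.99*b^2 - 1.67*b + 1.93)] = (3.0207*b^2 + 17.5926*b - 5.1428)/(15.9201*b^4 - 13.3266*b^3 + 18.1903*b^2 - 6.4462*b + 3.7249)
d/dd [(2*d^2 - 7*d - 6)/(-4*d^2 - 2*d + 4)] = 2*(-4*d^2 - 4*d - 5)/(4*d^4 + 4*d^3 - 7*d^2 - 4*d + 4)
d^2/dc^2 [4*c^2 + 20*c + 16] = 8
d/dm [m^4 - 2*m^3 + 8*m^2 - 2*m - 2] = 4*m^3 - 6*m^2 + 16*m - 2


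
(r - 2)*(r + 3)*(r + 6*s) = r^3 + 6*r^2*s + r^2 + 6*r*s - 6*r - 36*s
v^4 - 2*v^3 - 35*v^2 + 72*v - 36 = (v - 6)*(v - 1)^2*(v + 6)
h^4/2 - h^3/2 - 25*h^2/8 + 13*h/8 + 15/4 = (h/2 + 1)*(h - 5/2)*(h - 3/2)*(h + 1)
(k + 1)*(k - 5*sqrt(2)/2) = k^2 - 5*sqrt(2)*k/2 + k - 5*sqrt(2)/2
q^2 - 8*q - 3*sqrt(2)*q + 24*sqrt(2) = (q - 8)*(q - 3*sqrt(2))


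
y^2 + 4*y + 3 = (y + 1)*(y + 3)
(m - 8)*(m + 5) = m^2 - 3*m - 40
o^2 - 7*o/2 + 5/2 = (o - 5/2)*(o - 1)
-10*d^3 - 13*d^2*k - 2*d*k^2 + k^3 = (-5*d + k)*(d + k)*(2*d + k)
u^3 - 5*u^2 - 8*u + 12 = (u - 6)*(u - 1)*(u + 2)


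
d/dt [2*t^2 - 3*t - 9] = 4*t - 3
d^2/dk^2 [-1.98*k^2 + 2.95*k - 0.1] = -3.96000000000000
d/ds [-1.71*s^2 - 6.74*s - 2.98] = -3.42*s - 6.74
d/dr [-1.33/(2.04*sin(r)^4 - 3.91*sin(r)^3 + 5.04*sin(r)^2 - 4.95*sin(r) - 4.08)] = (10.8528*sin(r)^3 - 15.6009*sin(r)^2 + 13.4064*sin(r) - 6.5835)*cos(r)/(-2.04*sin(r)^4 + 3.91*sin(r)^3 - 5.04*sin(r)^2 + 4.95*sin(r) + 4.08)^2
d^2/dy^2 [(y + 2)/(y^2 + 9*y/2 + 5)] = 16/(8*y^3 + 60*y^2 + 150*y + 125)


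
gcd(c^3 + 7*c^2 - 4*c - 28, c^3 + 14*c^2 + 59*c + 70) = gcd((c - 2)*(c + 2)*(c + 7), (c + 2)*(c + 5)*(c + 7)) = c^2 + 9*c + 14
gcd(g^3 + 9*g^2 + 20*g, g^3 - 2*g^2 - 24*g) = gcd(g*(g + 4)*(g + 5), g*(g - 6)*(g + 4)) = g^2 + 4*g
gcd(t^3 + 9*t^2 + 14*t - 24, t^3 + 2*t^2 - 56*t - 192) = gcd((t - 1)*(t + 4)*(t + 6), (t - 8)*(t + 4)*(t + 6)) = t^2 + 10*t + 24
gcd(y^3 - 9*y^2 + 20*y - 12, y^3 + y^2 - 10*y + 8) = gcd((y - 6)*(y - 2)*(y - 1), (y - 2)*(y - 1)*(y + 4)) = y^2 - 3*y + 2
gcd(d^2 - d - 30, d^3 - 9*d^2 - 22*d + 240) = d^2 - d - 30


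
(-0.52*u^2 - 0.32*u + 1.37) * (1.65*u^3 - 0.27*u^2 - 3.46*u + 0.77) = -0.858*u^5 - 0.3876*u^4 + 4.1461*u^3 + 0.3369*u^2 - 4.9866*u + 1.0549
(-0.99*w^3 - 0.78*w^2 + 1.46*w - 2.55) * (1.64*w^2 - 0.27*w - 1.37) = -1.6236*w^5 - 1.0119*w^4 + 3.9613*w^3 - 3.5076*w^2 - 1.3117*w + 3.4935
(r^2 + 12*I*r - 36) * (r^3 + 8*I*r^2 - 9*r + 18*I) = r^5 + 20*I*r^4 - 141*r^3 - 378*I*r^2 + 108*r - 648*I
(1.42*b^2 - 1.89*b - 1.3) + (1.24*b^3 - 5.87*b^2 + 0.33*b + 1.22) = 1.24*b^3 - 4.45*b^2 - 1.56*b - 0.0800000000000001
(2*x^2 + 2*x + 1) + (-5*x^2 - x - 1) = -3*x^2 + x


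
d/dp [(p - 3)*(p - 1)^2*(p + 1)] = 4*p^3 - 12*p^2 + 4*p + 4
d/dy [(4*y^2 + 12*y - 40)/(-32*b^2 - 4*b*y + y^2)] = 4*(2*(2*b - y)*(y^2 + 3*y - 10) - (2*y + 3)*(32*b^2 + 4*b*y - y^2))/(32*b^2 + 4*b*y - y^2)^2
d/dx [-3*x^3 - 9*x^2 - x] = -9*x^2 - 18*x - 1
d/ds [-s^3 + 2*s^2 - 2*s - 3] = -3*s^2 + 4*s - 2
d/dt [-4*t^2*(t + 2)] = 4*t*(-3*t - 4)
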